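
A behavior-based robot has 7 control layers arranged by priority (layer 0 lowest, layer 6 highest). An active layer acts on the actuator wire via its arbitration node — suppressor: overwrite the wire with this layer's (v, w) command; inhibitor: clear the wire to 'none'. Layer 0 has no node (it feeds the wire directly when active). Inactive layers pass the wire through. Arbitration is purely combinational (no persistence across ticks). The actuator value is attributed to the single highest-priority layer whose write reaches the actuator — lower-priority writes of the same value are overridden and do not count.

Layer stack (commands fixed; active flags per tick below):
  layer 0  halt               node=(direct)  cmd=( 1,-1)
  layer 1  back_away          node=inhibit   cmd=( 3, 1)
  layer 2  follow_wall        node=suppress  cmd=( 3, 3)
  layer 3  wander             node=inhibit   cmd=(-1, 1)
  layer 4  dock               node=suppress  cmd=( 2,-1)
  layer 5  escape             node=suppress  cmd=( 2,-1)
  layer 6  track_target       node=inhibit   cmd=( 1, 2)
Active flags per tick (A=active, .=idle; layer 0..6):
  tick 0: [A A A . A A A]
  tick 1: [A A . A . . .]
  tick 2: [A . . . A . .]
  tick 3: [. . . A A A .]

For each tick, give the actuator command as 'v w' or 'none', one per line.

none
none
2 -1
2 -1

tick 0:
  layer 0 (halt) active — direct: (1, -1)
  layer 1 (back_away) active — inhibits: none
  layer 2 (follow_wall) active — suppresses: (3, 3)
  layer 3 (wander) idle — unchanged: (3, 3)
  layer 4 (dock) active — suppresses: (2, -1)
  layer 5 (escape) active — suppresses: (2, -1)
  layer 6 (track_target) active — inhibits: none
  → actuator none
tick 1:
  layer 0 (halt) active — direct: (1, -1)
  layer 1 (back_away) active — inhibits: none
  layer 2 (follow_wall) idle — unchanged: none
  layer 3 (wander) active — inhibits: none
  layer 4 (dock) idle — unchanged: none
  layer 5 (escape) idle — unchanged: none
  layer 6 (track_target) idle — unchanged: none
  → actuator none
tick 2:
  layer 0 (halt) active — direct: (1, -1)
  layer 1 (back_away) idle — unchanged: (1, -1)
  layer 2 (follow_wall) idle — unchanged: (1, -1)
  layer 3 (wander) idle — unchanged: (1, -1)
  layer 4 (dock) active — suppresses: (2, -1)
  layer 5 (escape) idle — unchanged: (2, -1)
  layer 6 (track_target) idle — unchanged: (2, -1)
  → actuator (2, -1)
tick 3:
  layer 0 (halt) idle — none
  layer 1 (back_away) idle — unchanged: none
  layer 2 (follow_wall) idle — unchanged: none
  layer 3 (wander) active — inhibits: none
  layer 4 (dock) active — suppresses: (2, -1)
  layer 5 (escape) active — suppresses: (2, -1)
  layer 6 (track_target) idle — unchanged: (2, -1)
  → actuator (2, -1)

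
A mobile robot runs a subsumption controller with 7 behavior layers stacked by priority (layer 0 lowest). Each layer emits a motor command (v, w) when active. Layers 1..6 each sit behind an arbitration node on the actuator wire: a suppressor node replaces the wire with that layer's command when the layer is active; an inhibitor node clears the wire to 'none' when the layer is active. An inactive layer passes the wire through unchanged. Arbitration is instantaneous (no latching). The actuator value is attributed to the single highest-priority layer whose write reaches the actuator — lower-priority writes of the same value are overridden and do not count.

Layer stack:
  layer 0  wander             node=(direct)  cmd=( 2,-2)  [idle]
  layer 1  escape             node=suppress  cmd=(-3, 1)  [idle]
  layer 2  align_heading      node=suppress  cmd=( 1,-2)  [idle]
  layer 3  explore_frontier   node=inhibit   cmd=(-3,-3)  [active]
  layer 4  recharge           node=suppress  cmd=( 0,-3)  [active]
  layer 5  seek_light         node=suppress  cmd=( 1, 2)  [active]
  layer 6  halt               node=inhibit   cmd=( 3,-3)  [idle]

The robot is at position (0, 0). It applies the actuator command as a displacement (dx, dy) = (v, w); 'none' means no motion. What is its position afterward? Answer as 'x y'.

1 2

[0] wander off; wire := none
[1] escape off; pass none
[2] align_heading off; pass none
[3] explore_frontier on (inhibit); wire := none
[4] recharge on (suppress); wire := (0, -3)
[5] seek_light on (suppress); wire := (1, 2)
[6] halt off; pass (1, 2)
output (1, 2)
position: (0, 0) + (1, 2) = (1, 2)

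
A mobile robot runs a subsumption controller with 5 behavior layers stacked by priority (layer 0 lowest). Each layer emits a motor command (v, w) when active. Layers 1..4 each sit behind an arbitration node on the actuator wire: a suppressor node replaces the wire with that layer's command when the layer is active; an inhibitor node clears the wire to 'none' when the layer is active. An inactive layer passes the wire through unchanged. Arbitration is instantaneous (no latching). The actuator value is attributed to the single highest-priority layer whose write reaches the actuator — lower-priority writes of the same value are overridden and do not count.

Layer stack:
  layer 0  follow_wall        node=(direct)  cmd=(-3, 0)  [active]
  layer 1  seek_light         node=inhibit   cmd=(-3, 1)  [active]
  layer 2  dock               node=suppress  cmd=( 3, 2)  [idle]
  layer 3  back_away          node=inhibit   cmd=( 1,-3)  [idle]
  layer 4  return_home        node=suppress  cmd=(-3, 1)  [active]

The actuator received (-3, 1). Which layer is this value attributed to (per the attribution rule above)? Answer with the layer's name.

layer 0 (follow_wall) active — direct: (-3, 0)
layer 1 (seek_light) active — inhibits: none
layer 2 (dock) idle — unchanged: none
layer 3 (back_away) idle — unchanged: none
layer 4 (return_home) active — suppresses: (-3, 1)
→ actuator (-3, 1)
last writer: layer 4 = return_home

return_home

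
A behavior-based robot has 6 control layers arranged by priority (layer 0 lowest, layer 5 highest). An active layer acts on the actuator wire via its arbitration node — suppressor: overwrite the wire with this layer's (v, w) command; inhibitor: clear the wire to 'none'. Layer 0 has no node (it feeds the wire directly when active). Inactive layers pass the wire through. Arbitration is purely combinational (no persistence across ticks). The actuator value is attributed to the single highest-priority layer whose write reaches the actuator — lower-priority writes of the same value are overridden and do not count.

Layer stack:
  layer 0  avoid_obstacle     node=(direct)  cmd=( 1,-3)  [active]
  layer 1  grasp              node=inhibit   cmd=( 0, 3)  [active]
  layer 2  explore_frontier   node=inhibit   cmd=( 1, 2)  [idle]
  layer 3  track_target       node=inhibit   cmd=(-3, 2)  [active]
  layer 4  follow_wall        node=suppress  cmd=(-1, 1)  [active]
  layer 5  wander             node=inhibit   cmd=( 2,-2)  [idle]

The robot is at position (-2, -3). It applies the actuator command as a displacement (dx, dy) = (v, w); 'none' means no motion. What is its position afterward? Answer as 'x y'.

layer 0 (avoid_obstacle) active — direct: (1, -3)
layer 1 (grasp) active — inhibits: none
layer 2 (explore_frontier) idle — unchanged: none
layer 3 (track_target) active — inhibits: none
layer 4 (follow_wall) active — suppresses: (-1, 1)
layer 5 (wander) idle — unchanged: (-1, 1)
→ actuator (-1, 1)
position: (-2, -3) + (-1, 1) = (-3, -2)

-3 -2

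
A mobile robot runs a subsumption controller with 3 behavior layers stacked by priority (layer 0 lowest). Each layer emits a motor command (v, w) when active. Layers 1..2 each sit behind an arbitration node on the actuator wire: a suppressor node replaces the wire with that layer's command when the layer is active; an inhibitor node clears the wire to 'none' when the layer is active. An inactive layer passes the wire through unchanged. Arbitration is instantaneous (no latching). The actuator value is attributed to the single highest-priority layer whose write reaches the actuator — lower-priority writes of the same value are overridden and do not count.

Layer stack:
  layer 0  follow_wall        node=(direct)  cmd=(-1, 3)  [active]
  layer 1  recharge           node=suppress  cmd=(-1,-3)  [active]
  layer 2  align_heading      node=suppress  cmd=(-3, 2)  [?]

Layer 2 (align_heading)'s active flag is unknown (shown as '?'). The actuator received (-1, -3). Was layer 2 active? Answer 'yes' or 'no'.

no

If layer 2 is active=yes:
  actuator would be (-3, 2)
If layer 2 is active=no:
  actuator would be (-1, -3)
Observed (-1, -3), so layer 2 was idle.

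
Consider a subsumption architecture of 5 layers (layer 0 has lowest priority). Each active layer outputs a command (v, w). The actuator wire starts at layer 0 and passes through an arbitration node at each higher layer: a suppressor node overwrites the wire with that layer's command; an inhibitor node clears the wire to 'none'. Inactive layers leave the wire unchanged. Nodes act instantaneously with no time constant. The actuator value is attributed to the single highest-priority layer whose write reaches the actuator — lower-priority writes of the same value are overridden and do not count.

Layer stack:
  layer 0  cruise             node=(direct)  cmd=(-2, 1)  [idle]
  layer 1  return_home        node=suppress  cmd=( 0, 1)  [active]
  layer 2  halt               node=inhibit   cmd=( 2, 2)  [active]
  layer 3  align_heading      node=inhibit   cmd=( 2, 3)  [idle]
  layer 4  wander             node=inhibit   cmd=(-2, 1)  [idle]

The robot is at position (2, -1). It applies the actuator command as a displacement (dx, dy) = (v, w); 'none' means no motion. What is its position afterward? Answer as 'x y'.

2 -1

[0] cruise off; wire := none
[1] return_home on (suppress); wire := (0, 1)
[2] halt on (inhibit); wire := none
[3] align_heading off; pass none
[4] wander off; pass none
output none
position: (2, -1) + none = (2, -1)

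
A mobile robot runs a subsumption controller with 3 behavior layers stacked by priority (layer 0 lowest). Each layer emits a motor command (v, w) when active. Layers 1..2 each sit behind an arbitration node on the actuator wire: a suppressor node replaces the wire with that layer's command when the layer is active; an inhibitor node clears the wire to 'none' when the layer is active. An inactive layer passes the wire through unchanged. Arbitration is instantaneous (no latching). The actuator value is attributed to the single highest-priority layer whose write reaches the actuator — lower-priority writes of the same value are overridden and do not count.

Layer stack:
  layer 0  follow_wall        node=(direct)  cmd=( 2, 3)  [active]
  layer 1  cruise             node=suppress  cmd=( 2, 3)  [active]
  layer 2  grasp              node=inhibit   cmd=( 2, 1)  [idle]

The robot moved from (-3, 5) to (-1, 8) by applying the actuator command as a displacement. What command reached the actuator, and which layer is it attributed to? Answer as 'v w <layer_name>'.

2 3 cruise

displacement = (-1, 8) − (-3, 5) = (2, 3)
layer 0 (follow_wall) active — direct: (2, 3)
layer 1 (cruise) active — suppresses: (2, 3)
layer 2 (grasp) idle — unchanged: (2, 3)
→ actuator (2, 3) — from layer 1 (cruise)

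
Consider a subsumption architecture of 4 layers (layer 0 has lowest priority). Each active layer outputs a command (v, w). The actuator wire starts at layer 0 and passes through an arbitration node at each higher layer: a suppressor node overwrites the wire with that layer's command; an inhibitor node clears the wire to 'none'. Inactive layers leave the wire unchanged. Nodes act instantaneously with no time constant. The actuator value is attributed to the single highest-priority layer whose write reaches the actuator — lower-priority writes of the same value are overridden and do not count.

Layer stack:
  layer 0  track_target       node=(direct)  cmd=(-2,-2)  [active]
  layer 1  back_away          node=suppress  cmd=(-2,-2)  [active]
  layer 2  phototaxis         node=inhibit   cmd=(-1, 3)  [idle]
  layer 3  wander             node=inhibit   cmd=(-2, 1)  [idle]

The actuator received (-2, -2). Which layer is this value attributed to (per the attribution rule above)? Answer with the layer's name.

back_away

[0] track_target on; wire := (-2, -2)
[1] back_away on (suppress); wire := (-2, -2)
[2] phototaxis off; pass (-2, -2)
[3] wander off; pass (-2, -2)
output (-2, -2)
last writer: layer 1 = back_away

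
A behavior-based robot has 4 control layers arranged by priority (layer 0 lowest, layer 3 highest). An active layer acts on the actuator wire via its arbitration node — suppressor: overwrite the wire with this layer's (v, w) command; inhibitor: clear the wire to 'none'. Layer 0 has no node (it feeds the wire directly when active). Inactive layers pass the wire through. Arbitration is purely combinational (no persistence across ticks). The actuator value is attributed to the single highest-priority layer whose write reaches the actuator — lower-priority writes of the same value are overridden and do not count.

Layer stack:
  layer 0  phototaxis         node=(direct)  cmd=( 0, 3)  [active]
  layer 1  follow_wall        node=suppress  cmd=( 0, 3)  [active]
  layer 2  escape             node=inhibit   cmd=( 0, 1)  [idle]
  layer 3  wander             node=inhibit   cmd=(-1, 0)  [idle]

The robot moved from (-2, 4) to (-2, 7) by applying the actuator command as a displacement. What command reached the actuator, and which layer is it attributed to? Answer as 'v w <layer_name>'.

displacement = (-2, 7) − (-2, 4) = (0, 3)
[0] phototaxis on; wire := (0, 3)
[1] follow_wall on (suppress); wire := (0, 3)
[2] escape off; pass (0, 3)
[3] wander off; pass (0, 3)
output (0, 3) — from layer 1 (follow_wall)

0 3 follow_wall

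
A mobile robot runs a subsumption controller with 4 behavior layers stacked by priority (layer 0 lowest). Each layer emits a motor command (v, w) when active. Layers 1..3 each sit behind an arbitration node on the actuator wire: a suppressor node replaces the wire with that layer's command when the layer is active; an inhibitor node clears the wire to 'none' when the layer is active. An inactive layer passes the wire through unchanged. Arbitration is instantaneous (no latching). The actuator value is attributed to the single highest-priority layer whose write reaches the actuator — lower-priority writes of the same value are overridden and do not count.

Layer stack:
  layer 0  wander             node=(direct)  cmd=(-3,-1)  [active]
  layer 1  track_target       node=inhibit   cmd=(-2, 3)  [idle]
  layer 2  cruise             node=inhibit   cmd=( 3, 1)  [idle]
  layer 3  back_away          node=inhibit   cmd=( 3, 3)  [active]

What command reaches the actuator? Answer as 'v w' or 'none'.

L0 wander: active, feeds wire = (-3, -1)
L1 track_target: idle → wire stays (-3, -1)
L2 cruise: idle → wire stays (-3, -1)
L3 back_away: active, inhibitor → wire = none
actuator = none

none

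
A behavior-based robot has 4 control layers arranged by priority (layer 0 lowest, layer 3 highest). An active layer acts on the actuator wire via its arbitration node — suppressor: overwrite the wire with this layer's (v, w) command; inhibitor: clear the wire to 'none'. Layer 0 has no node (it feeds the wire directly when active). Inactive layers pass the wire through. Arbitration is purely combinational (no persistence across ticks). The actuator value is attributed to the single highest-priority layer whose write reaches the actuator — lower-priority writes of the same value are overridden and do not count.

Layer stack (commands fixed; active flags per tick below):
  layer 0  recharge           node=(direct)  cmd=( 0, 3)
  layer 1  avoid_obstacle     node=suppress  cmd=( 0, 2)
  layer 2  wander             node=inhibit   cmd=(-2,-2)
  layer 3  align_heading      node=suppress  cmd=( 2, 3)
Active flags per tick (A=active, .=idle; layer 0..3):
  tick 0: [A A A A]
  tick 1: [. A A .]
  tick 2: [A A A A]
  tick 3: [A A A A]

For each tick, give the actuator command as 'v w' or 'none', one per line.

2 3
none
2 3
2 3

tick 0:
  [0] recharge on; wire := (0, 3)
  [1] avoid_obstacle on (suppress); wire := (0, 2)
  [2] wander on (inhibit); wire := none
  [3] align_heading on (suppress); wire := (2, 3)
  output (2, 3)
tick 1:
  [0] recharge off; wire := none
  [1] avoid_obstacle on (suppress); wire := (0, 2)
  [2] wander on (inhibit); wire := none
  [3] align_heading off; pass none
  output none
tick 2:
  [0] recharge on; wire := (0, 3)
  [1] avoid_obstacle on (suppress); wire := (0, 2)
  [2] wander on (inhibit); wire := none
  [3] align_heading on (suppress); wire := (2, 3)
  output (2, 3)
tick 3:
  [0] recharge on; wire := (0, 3)
  [1] avoid_obstacle on (suppress); wire := (0, 2)
  [2] wander on (inhibit); wire := none
  [3] align_heading on (suppress); wire := (2, 3)
  output (2, 3)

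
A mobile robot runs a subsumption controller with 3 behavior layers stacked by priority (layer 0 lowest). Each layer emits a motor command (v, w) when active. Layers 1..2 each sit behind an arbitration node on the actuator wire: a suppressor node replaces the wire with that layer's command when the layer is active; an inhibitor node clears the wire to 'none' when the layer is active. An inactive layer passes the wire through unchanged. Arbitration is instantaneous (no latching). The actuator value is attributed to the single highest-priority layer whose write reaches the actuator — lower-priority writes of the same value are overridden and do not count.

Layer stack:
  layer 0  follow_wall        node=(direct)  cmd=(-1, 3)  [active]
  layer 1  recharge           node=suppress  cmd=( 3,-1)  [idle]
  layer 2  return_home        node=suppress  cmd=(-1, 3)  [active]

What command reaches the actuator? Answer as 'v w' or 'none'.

-1 3

layer 0 (follow_wall) active — direct: (-1, 3)
layer 1 (recharge) idle — unchanged: (-1, 3)
layer 2 (return_home) active — suppresses: (-1, 3)
→ actuator (-1, 3)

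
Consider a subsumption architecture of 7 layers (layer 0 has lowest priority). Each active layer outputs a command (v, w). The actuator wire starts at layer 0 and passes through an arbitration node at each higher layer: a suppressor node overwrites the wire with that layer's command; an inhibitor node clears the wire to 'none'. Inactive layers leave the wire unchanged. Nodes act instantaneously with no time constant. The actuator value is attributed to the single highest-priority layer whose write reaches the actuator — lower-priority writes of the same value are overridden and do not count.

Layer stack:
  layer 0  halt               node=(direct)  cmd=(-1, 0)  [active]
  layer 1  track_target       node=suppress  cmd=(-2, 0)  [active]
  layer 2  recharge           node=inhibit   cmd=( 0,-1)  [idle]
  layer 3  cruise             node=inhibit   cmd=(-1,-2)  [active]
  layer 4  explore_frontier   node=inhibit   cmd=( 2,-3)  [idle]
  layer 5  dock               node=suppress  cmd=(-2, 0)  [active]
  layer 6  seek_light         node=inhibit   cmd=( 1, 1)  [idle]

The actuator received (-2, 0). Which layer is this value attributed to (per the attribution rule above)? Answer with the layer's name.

dock

layer 0 (halt) active — direct: (-1, 0)
layer 1 (track_target) active — suppresses: (-2, 0)
layer 2 (recharge) idle — unchanged: (-2, 0)
layer 3 (cruise) active — inhibits: none
layer 4 (explore_frontier) idle — unchanged: none
layer 5 (dock) active — suppresses: (-2, 0)
layer 6 (seek_light) idle — unchanged: (-2, 0)
→ actuator (-2, 0)
last writer: layer 5 = dock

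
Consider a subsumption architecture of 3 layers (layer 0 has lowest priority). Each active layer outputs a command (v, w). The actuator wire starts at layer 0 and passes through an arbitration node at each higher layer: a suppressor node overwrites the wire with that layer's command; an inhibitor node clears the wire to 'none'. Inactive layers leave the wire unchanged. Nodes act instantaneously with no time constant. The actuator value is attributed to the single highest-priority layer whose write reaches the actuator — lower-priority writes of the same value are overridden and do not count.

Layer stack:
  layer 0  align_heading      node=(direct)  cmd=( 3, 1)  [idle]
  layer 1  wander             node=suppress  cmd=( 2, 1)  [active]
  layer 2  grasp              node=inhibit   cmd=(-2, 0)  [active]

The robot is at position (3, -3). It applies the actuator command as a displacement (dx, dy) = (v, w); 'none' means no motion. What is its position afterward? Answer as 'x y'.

3 -3

L0 align_heading: idle → wire = none
L1 wander: active, suppressor → wire = (2, 1)
L2 grasp: active, inhibitor → wire = none
actuator = none
position: (3, -3) + none = (3, -3)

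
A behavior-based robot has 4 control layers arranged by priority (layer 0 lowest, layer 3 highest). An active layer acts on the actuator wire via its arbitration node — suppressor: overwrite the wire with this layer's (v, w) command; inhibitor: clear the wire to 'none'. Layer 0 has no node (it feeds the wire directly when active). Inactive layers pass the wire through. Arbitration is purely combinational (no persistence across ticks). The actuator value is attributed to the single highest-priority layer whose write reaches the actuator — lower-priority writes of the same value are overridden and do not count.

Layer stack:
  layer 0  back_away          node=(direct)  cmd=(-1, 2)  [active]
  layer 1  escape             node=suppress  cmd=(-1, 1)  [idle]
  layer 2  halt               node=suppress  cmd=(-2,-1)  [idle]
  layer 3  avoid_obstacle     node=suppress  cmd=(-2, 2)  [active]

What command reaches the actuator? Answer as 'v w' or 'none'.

-2 2

[0] back_away on; wire := (-1, 2)
[1] escape off; pass (-1, 2)
[2] halt off; pass (-1, 2)
[3] avoid_obstacle on (suppress); wire := (-2, 2)
output (-2, 2)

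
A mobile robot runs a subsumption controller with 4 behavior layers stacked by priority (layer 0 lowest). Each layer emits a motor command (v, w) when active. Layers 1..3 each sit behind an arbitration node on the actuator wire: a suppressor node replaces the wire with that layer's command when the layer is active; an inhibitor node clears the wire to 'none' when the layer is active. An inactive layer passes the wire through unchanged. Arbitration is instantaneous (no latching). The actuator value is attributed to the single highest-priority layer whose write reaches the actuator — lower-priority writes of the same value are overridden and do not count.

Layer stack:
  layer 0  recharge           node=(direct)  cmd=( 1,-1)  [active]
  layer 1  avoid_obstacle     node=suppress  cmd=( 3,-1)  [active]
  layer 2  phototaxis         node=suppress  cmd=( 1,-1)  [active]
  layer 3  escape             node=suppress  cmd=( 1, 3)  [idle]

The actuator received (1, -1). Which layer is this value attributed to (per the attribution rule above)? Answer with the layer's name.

L0 recharge: active, feeds wire = (1, -1)
L1 avoid_obstacle: active, suppressor → wire = (3, -1)
L2 phototaxis: active, suppressor → wire = (1, -1)
L3 escape: idle → wire stays (1, -1)
actuator = (1, -1)
last writer: layer 2 = phototaxis

phototaxis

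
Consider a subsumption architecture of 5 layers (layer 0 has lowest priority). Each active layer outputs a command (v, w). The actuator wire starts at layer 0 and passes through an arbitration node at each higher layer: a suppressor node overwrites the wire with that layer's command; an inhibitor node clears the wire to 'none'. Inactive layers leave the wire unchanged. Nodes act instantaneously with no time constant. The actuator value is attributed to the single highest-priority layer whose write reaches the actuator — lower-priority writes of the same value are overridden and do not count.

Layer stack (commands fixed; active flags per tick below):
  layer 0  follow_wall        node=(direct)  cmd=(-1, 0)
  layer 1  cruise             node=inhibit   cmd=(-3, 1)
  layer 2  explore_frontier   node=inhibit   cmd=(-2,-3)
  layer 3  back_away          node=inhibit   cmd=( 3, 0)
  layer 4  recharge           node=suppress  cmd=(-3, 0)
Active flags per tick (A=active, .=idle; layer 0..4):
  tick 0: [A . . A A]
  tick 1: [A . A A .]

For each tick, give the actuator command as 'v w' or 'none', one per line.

-3 0
none

tick 0:
  L0 follow_wall: active, feeds wire = (-1, 0)
  L1 cruise: idle → wire stays (-1, 0)
  L2 explore_frontier: idle → wire stays (-1, 0)
  L3 back_away: active, inhibitor → wire = none
  L4 recharge: active, suppressor → wire = (-3, 0)
  actuator = (-3, 0)
tick 1:
  L0 follow_wall: active, feeds wire = (-1, 0)
  L1 cruise: idle → wire stays (-1, 0)
  L2 explore_frontier: active, inhibitor → wire = none
  L3 back_away: active, inhibitor → wire = none
  L4 recharge: idle → wire stays none
  actuator = none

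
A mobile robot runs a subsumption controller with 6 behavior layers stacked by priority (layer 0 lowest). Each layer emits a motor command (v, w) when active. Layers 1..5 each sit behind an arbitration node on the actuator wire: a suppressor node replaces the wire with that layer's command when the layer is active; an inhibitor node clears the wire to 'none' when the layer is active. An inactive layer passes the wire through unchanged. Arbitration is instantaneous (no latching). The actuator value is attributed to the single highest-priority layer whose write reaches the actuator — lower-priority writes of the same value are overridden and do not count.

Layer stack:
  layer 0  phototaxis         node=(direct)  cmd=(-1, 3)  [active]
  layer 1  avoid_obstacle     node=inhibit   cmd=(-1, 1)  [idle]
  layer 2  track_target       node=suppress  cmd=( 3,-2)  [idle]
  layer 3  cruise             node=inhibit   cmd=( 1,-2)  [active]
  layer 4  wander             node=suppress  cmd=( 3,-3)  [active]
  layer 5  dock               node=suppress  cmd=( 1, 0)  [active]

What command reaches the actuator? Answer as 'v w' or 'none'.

L0 phototaxis: active, feeds wire = (-1, 3)
L1 avoid_obstacle: idle → wire stays (-1, 3)
L2 track_target: idle → wire stays (-1, 3)
L3 cruise: active, inhibitor → wire = none
L4 wander: active, suppressor → wire = (3, -3)
L5 dock: active, suppressor → wire = (1, 0)
actuator = (1, 0)

1 0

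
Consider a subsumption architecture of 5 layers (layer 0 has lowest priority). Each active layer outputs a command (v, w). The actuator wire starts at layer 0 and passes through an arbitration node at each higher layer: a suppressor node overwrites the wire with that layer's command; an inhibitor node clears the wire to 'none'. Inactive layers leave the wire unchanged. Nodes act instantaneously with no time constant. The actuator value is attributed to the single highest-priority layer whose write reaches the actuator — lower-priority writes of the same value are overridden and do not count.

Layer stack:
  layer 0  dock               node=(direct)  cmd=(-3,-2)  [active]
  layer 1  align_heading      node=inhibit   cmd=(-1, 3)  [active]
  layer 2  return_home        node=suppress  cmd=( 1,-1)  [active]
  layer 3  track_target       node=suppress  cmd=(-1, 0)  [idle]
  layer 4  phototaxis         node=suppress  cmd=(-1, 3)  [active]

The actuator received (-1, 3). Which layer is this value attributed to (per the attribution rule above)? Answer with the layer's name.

phototaxis

L0 dock: active, feeds wire = (-3, -2)
L1 align_heading: active, inhibitor → wire = none
L2 return_home: active, suppressor → wire = (1, -1)
L3 track_target: idle → wire stays (1, -1)
L4 phototaxis: active, suppressor → wire = (-1, 3)
actuator = (-1, 3)
last writer: layer 4 = phototaxis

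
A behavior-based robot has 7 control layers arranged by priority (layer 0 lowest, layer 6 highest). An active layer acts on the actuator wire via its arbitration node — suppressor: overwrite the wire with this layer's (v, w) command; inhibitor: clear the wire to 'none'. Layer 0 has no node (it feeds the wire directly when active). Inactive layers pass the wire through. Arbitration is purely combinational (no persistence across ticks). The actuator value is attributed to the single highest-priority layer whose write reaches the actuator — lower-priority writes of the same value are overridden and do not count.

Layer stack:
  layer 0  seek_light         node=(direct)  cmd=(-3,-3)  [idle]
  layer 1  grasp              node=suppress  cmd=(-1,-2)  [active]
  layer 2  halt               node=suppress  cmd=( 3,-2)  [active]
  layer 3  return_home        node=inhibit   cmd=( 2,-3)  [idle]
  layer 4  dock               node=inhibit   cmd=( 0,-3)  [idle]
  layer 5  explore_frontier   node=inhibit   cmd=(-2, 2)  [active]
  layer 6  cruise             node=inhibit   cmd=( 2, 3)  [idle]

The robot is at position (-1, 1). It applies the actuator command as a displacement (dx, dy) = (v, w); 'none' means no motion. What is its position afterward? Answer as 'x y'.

L0 seek_light: idle → wire = none
L1 grasp: active, suppressor → wire = (-1, -2)
L2 halt: active, suppressor → wire = (3, -2)
L3 return_home: idle → wire stays (3, -2)
L4 dock: idle → wire stays (3, -2)
L5 explore_frontier: active, inhibitor → wire = none
L6 cruise: idle → wire stays none
actuator = none
position: (-1, 1) + none = (-1, 1)

-1 1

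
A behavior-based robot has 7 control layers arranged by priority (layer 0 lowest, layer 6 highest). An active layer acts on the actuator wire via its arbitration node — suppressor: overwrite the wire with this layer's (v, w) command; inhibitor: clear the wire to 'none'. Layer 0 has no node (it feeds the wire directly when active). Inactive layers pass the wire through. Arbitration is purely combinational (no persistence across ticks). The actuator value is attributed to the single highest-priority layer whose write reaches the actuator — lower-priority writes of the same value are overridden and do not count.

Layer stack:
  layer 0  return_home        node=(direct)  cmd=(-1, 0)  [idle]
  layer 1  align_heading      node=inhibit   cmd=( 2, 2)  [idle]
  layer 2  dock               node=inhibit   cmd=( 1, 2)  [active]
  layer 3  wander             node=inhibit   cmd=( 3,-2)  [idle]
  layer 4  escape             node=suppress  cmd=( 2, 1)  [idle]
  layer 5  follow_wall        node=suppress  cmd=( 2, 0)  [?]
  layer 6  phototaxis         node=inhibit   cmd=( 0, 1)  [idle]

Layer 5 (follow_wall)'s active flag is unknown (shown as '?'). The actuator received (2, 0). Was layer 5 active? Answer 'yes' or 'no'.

yes

If layer 5 is active=yes:
  actuator would be (2, 0)
If layer 5 is active=no:
  actuator would be none
Observed (2, 0), so layer 5 was active.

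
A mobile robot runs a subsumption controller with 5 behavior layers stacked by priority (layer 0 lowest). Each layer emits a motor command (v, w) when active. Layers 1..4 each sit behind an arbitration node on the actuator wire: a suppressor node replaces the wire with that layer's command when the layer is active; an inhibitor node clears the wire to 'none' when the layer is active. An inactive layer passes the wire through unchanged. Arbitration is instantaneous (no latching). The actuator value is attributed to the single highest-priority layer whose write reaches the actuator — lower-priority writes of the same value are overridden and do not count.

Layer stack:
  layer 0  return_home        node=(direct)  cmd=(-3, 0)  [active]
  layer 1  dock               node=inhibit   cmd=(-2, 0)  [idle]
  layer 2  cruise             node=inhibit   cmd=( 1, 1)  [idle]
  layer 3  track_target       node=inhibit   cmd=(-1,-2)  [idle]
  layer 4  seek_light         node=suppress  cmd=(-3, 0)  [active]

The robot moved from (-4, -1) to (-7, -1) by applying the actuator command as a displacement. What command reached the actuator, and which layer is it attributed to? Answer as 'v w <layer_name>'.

-3 0 seek_light

displacement = (-7, -1) − (-4, -1) = (-3, 0)
[0] return_home on; wire := (-3, 0)
[1] dock off; pass (-3, 0)
[2] cruise off; pass (-3, 0)
[3] track_target off; pass (-3, 0)
[4] seek_light on (suppress); wire := (-3, 0)
output (-3, 0) — from layer 4 (seek_light)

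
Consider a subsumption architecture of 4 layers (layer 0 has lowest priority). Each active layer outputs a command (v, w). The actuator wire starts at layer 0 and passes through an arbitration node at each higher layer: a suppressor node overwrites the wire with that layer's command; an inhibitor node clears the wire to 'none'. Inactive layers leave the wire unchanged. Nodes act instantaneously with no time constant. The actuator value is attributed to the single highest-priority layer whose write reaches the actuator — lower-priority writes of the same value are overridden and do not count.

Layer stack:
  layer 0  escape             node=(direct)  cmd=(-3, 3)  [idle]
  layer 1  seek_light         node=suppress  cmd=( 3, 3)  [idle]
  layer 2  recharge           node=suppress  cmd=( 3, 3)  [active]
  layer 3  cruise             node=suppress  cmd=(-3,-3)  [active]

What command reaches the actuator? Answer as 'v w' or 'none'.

[0] escape off; wire := none
[1] seek_light off; pass none
[2] recharge on (suppress); wire := (3, 3)
[3] cruise on (suppress); wire := (-3, -3)
output (-3, -3)

-3 -3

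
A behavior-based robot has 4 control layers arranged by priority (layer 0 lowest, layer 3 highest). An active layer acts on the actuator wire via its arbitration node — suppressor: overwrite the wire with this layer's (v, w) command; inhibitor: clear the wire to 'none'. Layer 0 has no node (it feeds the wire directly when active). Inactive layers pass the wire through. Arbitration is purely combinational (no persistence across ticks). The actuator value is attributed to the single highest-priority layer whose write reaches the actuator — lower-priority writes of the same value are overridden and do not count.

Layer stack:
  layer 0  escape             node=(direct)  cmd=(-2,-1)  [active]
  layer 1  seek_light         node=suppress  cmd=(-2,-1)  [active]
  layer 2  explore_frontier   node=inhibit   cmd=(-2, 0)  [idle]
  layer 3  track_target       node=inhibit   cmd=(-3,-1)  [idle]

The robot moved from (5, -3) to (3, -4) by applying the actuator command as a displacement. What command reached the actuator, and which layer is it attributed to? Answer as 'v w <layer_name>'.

displacement = (3, -4) − (5, -3) = (-2, -1)
[0] escape on; wire := (-2, -1)
[1] seek_light on (suppress); wire := (-2, -1)
[2] explore_frontier off; pass (-2, -1)
[3] track_target off; pass (-2, -1)
output (-2, -1) — from layer 1 (seek_light)

-2 -1 seek_light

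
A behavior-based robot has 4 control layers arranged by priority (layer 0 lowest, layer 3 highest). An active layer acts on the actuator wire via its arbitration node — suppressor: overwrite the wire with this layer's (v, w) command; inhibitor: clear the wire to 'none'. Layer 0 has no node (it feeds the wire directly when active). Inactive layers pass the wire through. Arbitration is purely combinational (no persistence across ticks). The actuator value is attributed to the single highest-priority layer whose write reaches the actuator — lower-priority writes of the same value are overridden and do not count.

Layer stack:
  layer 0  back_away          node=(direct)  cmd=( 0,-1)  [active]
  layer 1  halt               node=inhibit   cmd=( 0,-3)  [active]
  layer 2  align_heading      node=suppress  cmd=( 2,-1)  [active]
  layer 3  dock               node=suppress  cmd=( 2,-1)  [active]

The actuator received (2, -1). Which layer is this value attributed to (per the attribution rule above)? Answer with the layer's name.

dock

L0 back_away: active, feeds wire = (0, -1)
L1 halt: active, inhibitor → wire = none
L2 align_heading: active, suppressor → wire = (2, -1)
L3 dock: active, suppressor → wire = (2, -1)
actuator = (2, -1)
last writer: layer 3 = dock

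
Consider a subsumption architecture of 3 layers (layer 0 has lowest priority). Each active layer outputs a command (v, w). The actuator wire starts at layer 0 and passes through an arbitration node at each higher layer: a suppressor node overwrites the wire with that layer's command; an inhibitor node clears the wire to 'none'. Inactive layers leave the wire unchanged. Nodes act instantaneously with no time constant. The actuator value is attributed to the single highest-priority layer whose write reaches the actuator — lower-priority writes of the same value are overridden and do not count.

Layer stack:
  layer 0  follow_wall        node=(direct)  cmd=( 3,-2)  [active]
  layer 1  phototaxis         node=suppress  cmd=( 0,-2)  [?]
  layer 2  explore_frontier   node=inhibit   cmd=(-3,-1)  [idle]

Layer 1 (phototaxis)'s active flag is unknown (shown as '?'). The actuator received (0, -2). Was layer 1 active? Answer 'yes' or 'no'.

yes

If layer 1 is active=yes:
  actuator would be (0, -2)
If layer 1 is active=no:
  actuator would be (3, -2)
Observed (0, -2), so layer 1 was active.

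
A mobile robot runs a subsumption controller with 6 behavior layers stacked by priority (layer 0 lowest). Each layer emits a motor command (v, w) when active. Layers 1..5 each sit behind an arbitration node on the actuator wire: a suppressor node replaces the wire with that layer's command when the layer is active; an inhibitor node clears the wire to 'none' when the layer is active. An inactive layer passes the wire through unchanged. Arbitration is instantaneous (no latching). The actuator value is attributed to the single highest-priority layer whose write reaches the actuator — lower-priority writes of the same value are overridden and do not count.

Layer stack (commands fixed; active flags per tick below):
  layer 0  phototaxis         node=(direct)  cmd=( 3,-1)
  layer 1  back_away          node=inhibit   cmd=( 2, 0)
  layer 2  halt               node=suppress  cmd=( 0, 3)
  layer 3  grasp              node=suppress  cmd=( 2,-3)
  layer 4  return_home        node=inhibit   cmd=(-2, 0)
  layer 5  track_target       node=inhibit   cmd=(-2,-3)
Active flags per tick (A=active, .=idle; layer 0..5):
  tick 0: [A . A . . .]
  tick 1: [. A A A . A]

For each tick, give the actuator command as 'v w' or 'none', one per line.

0 3
none

tick 0:
  L0 phototaxis: active, feeds wire = (3, -1)
  L1 back_away: idle → wire stays (3, -1)
  L2 halt: active, suppressor → wire = (0, 3)
  L3 grasp: idle → wire stays (0, 3)
  L4 return_home: idle → wire stays (0, 3)
  L5 track_target: idle → wire stays (0, 3)
  actuator = (0, 3)
tick 1:
  L0 phototaxis: idle → wire = none
  L1 back_away: active, inhibitor → wire = none
  L2 halt: active, suppressor → wire = (0, 3)
  L3 grasp: active, suppressor → wire = (2, -3)
  L4 return_home: idle → wire stays (2, -3)
  L5 track_target: active, inhibitor → wire = none
  actuator = none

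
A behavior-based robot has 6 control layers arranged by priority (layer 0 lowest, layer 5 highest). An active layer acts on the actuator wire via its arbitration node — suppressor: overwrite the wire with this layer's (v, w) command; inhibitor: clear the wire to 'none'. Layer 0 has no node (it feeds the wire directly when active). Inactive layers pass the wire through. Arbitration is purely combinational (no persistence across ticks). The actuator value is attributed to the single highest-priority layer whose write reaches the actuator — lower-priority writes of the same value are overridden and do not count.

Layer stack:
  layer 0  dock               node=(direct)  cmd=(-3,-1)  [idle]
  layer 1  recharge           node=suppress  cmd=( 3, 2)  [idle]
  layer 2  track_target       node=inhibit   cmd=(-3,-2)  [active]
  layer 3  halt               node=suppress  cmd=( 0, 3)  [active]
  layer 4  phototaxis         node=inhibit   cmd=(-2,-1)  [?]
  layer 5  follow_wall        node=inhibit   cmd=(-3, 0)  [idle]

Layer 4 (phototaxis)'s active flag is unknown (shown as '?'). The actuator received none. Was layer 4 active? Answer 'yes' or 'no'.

yes

If layer 4 is active=yes:
  actuator would be none
If layer 4 is active=no:
  actuator would be (0, 3)
Observed none, so layer 4 was active.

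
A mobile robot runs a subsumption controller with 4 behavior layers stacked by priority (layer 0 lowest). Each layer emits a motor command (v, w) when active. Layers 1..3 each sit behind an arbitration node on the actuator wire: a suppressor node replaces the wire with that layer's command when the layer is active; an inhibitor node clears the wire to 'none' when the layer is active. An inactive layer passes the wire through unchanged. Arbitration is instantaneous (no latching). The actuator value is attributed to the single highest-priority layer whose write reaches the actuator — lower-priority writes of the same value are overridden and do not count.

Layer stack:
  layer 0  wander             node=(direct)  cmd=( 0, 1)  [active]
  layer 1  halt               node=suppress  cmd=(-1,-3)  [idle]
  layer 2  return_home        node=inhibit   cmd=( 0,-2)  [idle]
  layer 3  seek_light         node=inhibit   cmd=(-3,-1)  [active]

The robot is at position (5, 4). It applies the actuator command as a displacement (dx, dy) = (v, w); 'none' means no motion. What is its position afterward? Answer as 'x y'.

5 4

[0] wander on; wire := (0, 1)
[1] halt off; pass (0, 1)
[2] return_home off; pass (0, 1)
[3] seek_light on (inhibit); wire := none
output none
position: (5, 4) + none = (5, 4)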